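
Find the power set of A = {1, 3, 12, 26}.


|A| = 4, so |P(A)| = 2^4 = 16
Enumerate subsets by cardinality (0 to 4):
∅, {1}, {3}, {12}, {26}, {1, 3}, {1, 12}, {1, 26}, {3, 12}, {3, 26}, {12, 26}, {1, 3, 12}, {1, 3, 26}, {1, 12, 26}, {3, 12, 26}, {1, 3, 12, 26}

P(A) has 16 subsets: ∅, {1}, {3}, {12}, {26}, {1, 3}, {1, 12}, {1, 26}, {3, 12}, {3, 26}, {12, 26}, {1, 3, 12}, {1, 3, 26}, {1, 12, 26}, {3, 12, 26}, {1, 3, 12, 26}


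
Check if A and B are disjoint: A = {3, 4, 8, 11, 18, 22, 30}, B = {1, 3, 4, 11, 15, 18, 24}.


Disjoint means A ∩ B = ∅.
A ∩ B = {3, 4, 11, 18}
A ∩ B ≠ ∅, so A and B are NOT disjoint.

No, A and B are not disjoint (A ∩ B = {3, 4, 11, 18})


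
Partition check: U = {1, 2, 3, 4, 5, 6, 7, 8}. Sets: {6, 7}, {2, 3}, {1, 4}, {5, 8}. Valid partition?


A partition requires: (1) non-empty parts, (2) pairwise disjoint, (3) union = U
Parts: {6, 7}, {2, 3}, {1, 4}, {5, 8}
Union of parts: {1, 2, 3, 4, 5, 6, 7, 8}
U = {1, 2, 3, 4, 5, 6, 7, 8}
All non-empty? True
Pairwise disjoint? True
Covers U? True

Yes, valid partition


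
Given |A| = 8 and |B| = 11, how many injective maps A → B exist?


An injection sends each of |A| = 8 inputs to a distinct output in B.
# injections = |B|·(|B|-1)·…·(|B|-|A|+1) = 11! / (11 - 8)!
= 11 × 10 × 9 × 8 × 7 × 6 × 5 × 4
= 6652800

Number of injections = 6652800


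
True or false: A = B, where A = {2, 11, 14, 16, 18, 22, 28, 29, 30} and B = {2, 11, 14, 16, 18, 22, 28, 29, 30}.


Two sets are equal iff they have exactly the same elements.
A = {2, 11, 14, 16, 18, 22, 28, 29, 30}
B = {2, 11, 14, 16, 18, 22, 28, 29, 30}
Same elements → A = B

Yes, A = B


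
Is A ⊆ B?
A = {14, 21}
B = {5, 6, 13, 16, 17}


A ⊆ B means every element of A is in B.
Elements in A not in B: {14, 21}
So A ⊄ B.

No, A ⊄ B


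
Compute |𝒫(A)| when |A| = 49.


Number of subsets = 2^n
= 2^49
= 562949953421312

|P(A)| = 562949953421312


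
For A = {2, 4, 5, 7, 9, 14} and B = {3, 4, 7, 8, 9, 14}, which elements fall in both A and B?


A = {2, 4, 5, 7, 9, 14}
B = {3, 4, 7, 8, 9, 14}
Region: in both A and B
Elements: {4, 7, 9, 14}

Elements in both A and B: {4, 7, 9, 14}


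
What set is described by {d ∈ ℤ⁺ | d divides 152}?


Checking each candidate:
Condition: positive divisors of 152
Result = {1, 2, 4, 8, 19, 38, 76, 152}

{1, 2, 4, 8, 19, 38, 76, 152}


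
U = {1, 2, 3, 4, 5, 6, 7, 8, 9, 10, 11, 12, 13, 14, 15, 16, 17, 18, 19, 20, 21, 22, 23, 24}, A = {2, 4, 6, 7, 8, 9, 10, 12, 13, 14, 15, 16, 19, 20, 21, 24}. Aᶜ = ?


Aᶜ = U \ A = elements in U but not in A
U = {1, 2, 3, 4, 5, 6, 7, 8, 9, 10, 11, 12, 13, 14, 15, 16, 17, 18, 19, 20, 21, 22, 23, 24}
A = {2, 4, 6, 7, 8, 9, 10, 12, 13, 14, 15, 16, 19, 20, 21, 24}
Aᶜ = {1, 3, 5, 11, 17, 18, 22, 23}

Aᶜ = {1, 3, 5, 11, 17, 18, 22, 23}


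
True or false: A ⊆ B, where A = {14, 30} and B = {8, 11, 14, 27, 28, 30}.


A ⊆ B means every element of A is in B.
All elements of A are in B.
So A ⊆ B.

Yes, A ⊆ B


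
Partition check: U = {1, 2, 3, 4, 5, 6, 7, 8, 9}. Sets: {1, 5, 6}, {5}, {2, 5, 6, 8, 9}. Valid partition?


A partition requires: (1) non-empty parts, (2) pairwise disjoint, (3) union = U
Parts: {1, 5, 6}, {5}, {2, 5, 6, 8, 9}
Union of parts: {1, 2, 5, 6, 8, 9}
U = {1, 2, 3, 4, 5, 6, 7, 8, 9}
All non-empty? True
Pairwise disjoint? False
Covers U? False

No, not a valid partition


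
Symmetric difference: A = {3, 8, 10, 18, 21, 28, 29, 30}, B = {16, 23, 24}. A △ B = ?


A △ B = (A \ B) ∪ (B \ A) = elements in exactly one of A or B
A \ B = {3, 8, 10, 18, 21, 28, 29, 30}
B \ A = {16, 23, 24}
A △ B = {3, 8, 10, 16, 18, 21, 23, 24, 28, 29, 30}

A △ B = {3, 8, 10, 16, 18, 21, 23, 24, 28, 29, 30}


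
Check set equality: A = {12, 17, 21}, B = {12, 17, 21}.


Two sets are equal iff they have exactly the same elements.
A = {12, 17, 21}
B = {12, 17, 21}
Same elements → A = B

Yes, A = B


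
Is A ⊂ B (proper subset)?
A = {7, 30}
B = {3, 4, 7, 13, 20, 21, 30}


A ⊂ B requires: A ⊆ B AND A ≠ B.
A ⊆ B? Yes
A = B? No
A ⊂ B: Yes (A is a proper subset of B)

Yes, A ⊂ B


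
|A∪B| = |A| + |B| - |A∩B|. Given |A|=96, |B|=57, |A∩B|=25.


|A ∪ B| = |A| + |B| - |A ∩ B|
= 96 + 57 - 25
= 128

|A ∪ B| = 128


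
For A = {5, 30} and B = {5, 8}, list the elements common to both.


A ∩ B = elements in both A and B
A = {5, 30}
B = {5, 8}
A ∩ B = {5}

A ∩ B = {5}


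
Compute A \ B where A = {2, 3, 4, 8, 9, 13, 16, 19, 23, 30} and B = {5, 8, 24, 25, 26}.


A \ B = elements in A but not in B
A = {2, 3, 4, 8, 9, 13, 16, 19, 23, 30}
B = {5, 8, 24, 25, 26}
Remove from A any elements in B
A \ B = {2, 3, 4, 9, 13, 16, 19, 23, 30}

A \ B = {2, 3, 4, 9, 13, 16, 19, 23, 30}


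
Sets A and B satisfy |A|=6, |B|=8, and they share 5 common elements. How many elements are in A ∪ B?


|A ∪ B| = |A| + |B| - |A ∩ B|
= 6 + 8 - 5
= 9

|A ∪ B| = 9


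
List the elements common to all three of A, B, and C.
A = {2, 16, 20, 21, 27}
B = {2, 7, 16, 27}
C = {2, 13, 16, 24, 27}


A ∩ B = {2, 16, 27}
(A ∩ B) ∩ C = {2, 16, 27}

A ∩ B ∩ C = {2, 16, 27}


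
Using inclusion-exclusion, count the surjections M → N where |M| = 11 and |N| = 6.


n = |M| = 11, k = |N| = 6. Surjections via inclusion-exclusion:
S(n,k) = Σ(-1)^i × C(k,i) × (k-i)^n, i=0 to k
i=0: (-1)^0×C(6,0)×6^11 = 362797056
i=1: (-1)^1×C(6,1)×5^11 = -292968750
i=2: (-1)^2×C(6,2)×4^11 = 62914560
i=3: (-1)^3×C(6,3)×3^11 = -3542940
i=4: (-1)^4×C(6,4)×2^11 = 30720
i=5: (-1)^5×C(6,5)×1^11 = -6
i=6: (-1)^6×C(6,6)×0^11 = 0
Total = 129230640

Number of surjections = 129230640


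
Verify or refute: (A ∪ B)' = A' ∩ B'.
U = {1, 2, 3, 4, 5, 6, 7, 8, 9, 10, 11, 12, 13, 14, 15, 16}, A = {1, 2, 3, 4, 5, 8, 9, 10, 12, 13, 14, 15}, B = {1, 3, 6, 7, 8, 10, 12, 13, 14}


LHS: A ∪ B = {1, 2, 3, 4, 5, 6, 7, 8, 9, 10, 12, 13, 14, 15}
(A ∪ B)' = U \ (A ∪ B) = {11, 16}
A' = {6, 7, 11, 16}, B' = {2, 4, 5, 9, 11, 15, 16}
Claimed RHS: A' ∩ B' = {11, 16}
Identity is VALID: LHS = RHS = {11, 16} ✓

Identity is valid. (A ∪ B)' = A' ∩ B' = {11, 16}


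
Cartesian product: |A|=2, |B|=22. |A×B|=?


|A × B| = |A| × |B|
= 2 × 22
= 44

|A × B| = 44


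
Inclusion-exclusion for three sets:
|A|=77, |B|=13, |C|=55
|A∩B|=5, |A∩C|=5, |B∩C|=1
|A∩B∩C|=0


|A∪B∪C| = |A|+|B|+|C| - |A∩B|-|A∩C|-|B∩C| + |A∩B∩C|
= 77+13+55 - 5-5-1 + 0
= 145 - 11 + 0
= 134

|A ∪ B ∪ C| = 134


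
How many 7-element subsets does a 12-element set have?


C(n,k) = n! / (k!(n-k)!)
C(12,7) = 12! / (7!5!)
= 792

C(12,7) = 792


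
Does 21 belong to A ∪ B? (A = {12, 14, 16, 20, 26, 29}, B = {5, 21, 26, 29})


A = {12, 14, 16, 20, 26, 29}, B = {5, 21, 26, 29}
A ∪ B = all elements in A or B
A ∪ B = {5, 12, 14, 16, 20, 21, 26, 29}
Checking if 21 ∈ A ∪ B
21 is in A ∪ B → True

21 ∈ A ∪ B


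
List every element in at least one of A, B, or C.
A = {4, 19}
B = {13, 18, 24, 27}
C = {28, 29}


A ∪ B = {4, 13, 18, 19, 24, 27}
(A ∪ B) ∪ C = {4, 13, 18, 19, 24, 27, 28, 29}

A ∪ B ∪ C = {4, 13, 18, 19, 24, 27, 28, 29}


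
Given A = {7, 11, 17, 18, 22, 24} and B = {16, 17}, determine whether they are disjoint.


Disjoint means A ∩ B = ∅.
A ∩ B = {17}
A ∩ B ≠ ∅, so A and B are NOT disjoint.

No, A and B are not disjoint (A ∩ B = {17})


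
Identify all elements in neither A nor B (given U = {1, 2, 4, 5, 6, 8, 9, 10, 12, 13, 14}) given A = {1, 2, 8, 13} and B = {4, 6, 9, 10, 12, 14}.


A = {1, 2, 8, 13}
B = {4, 6, 9, 10, 12, 14}
Region: in neither A nor B (given U = {1, 2, 4, 5, 6, 8, 9, 10, 12, 13, 14})
Elements: {5}

Elements in neither A nor B (given U = {1, 2, 4, 5, 6, 8, 9, 10, 12, 13, 14}): {5}


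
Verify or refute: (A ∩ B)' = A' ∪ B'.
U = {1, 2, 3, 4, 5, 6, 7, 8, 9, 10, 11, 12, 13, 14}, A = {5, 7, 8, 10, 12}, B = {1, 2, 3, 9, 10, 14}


LHS: A ∩ B = {10}
(A ∩ B)' = U \ (A ∩ B) = {1, 2, 3, 4, 5, 6, 7, 8, 9, 11, 12, 13, 14}
A' = {1, 2, 3, 4, 6, 9, 11, 13, 14}, B' = {4, 5, 6, 7, 8, 11, 12, 13}
Claimed RHS: A' ∪ B' = {1, 2, 3, 4, 5, 6, 7, 8, 9, 11, 12, 13, 14}
Identity is VALID: LHS = RHS = {1, 2, 3, 4, 5, 6, 7, 8, 9, 11, 12, 13, 14} ✓

Identity is valid. (A ∩ B)' = A' ∪ B' = {1, 2, 3, 4, 5, 6, 7, 8, 9, 11, 12, 13, 14}


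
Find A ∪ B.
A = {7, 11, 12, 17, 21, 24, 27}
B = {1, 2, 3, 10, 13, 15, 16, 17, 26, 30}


A ∪ B = all elements in A or B (or both)
A = {7, 11, 12, 17, 21, 24, 27}
B = {1, 2, 3, 10, 13, 15, 16, 17, 26, 30}
A ∪ B = {1, 2, 3, 7, 10, 11, 12, 13, 15, 16, 17, 21, 24, 26, 27, 30}

A ∪ B = {1, 2, 3, 7, 10, 11, 12, 13, 15, 16, 17, 21, 24, 26, 27, 30}


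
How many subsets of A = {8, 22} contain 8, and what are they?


A subset of A contains 8 iff the remaining 1 elements form any subset of A \ {8}.
Count: 2^(n-1) = 2^1 = 2
Subsets containing 8: {8}, {8, 22}

Subsets containing 8 (2 total): {8}, {8, 22}


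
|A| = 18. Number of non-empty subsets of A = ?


Total subsets = 2^n = 2^18 = 262144
Non-empty subsets exclude the empty set: 2^n - 1
= 262144 - 1
= 262143

Number of non-empty subsets = 262143


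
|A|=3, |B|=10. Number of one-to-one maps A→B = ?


An injection sends each of |A| = 3 inputs to a distinct output in B.
# injections = |B|·(|B|-1)·…·(|B|-|A|+1) = 10! / (10 - 3)!
= 10 × 9 × 8
= 720

Number of injections = 720


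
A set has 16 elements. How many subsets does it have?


Number of subsets = 2^n
= 2^16
= 65536

|P(A)| = 65536


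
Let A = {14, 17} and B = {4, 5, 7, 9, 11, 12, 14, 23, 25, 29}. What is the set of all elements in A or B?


A ∪ B = all elements in A or B (or both)
A = {14, 17}
B = {4, 5, 7, 9, 11, 12, 14, 23, 25, 29}
A ∪ B = {4, 5, 7, 9, 11, 12, 14, 17, 23, 25, 29}

A ∪ B = {4, 5, 7, 9, 11, 12, 14, 17, 23, 25, 29}


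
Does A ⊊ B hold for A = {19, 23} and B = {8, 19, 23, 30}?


A ⊂ B requires: A ⊆ B AND A ≠ B.
A ⊆ B? Yes
A = B? No
A ⊂ B: Yes (A is a proper subset of B)

Yes, A ⊂ B


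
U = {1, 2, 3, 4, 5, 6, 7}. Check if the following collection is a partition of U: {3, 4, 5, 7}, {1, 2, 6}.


A partition requires: (1) non-empty parts, (2) pairwise disjoint, (3) union = U
Parts: {3, 4, 5, 7}, {1, 2, 6}
Union of parts: {1, 2, 3, 4, 5, 6, 7}
U = {1, 2, 3, 4, 5, 6, 7}
All non-empty? True
Pairwise disjoint? True
Covers U? True

Yes, valid partition


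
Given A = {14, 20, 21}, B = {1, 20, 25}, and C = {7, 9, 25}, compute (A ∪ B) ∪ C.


A ∪ B = {1, 14, 20, 21, 25}
(A ∪ B) ∪ C = {1, 7, 9, 14, 20, 21, 25}

A ∪ B ∪ C = {1, 7, 9, 14, 20, 21, 25}


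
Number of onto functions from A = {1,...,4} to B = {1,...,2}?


n = |A| = 4, k = |B| = 2. Surjections via inclusion-exclusion:
S(n,k) = Σ(-1)^i × C(k,i) × (k-i)^n, i=0 to k
i=0: (-1)^0×C(2,0)×2^4 = 16
i=1: (-1)^1×C(2,1)×1^4 = -2
i=2: (-1)^2×C(2,2)×0^4 = 0
Total = 14

Number of surjections = 14


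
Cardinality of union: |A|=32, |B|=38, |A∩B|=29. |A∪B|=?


|A ∪ B| = |A| + |B| - |A ∩ B|
= 32 + 38 - 29
= 41

|A ∪ B| = 41


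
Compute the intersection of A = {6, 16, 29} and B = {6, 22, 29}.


A ∩ B = elements in both A and B
A = {6, 16, 29}
B = {6, 22, 29}
A ∩ B = {6, 29}

A ∩ B = {6, 29}


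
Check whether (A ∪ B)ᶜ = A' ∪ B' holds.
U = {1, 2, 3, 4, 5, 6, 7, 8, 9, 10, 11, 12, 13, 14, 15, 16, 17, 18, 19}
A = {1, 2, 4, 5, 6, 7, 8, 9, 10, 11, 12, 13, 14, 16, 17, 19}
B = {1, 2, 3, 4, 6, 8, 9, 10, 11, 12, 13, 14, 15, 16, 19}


LHS: A ∪ B = {1, 2, 3, 4, 5, 6, 7, 8, 9, 10, 11, 12, 13, 14, 15, 16, 17, 19}
(A ∪ B)' = U \ (A ∪ B) = {18}
A' = {3, 15, 18}, B' = {5, 7, 17, 18}
Claimed RHS: A' ∪ B' = {3, 5, 7, 15, 17, 18}
Identity is INVALID: LHS = {18} but the RHS claimed here equals {3, 5, 7, 15, 17, 18}. The correct form is (A ∪ B)' = A' ∩ B'.

Identity is invalid: (A ∪ B)' = {18} but A' ∪ B' = {3, 5, 7, 15, 17, 18}. The correct De Morgan law is (A ∪ B)' = A' ∩ B'.


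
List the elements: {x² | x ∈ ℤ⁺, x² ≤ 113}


Checking each candidate:
Condition: positive perfect squares ≤ 113
Result = {1, 4, 9, 16, 25, 36, 49, 64, 81, 100}

{1, 4, 9, 16, 25, 36, 49, 64, 81, 100}


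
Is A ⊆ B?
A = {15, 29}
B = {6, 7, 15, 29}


A ⊆ B means every element of A is in B.
All elements of A are in B.
So A ⊆ B.

Yes, A ⊆ B


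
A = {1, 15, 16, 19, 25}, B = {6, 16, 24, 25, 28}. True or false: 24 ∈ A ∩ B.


A = {1, 15, 16, 19, 25}, B = {6, 16, 24, 25, 28}
A ∩ B = elements in both A and B
A ∩ B = {16, 25}
Checking if 24 ∈ A ∩ B
24 is not in A ∩ B → False

24 ∉ A ∩ B


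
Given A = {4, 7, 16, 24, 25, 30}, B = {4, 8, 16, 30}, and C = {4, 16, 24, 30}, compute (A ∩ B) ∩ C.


A ∩ B = {4, 16, 30}
(A ∩ B) ∩ C = {4, 16, 30}

A ∩ B ∩ C = {4, 16, 30}


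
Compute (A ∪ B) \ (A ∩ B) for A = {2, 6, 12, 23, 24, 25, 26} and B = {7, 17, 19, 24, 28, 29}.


A △ B = (A \ B) ∪ (B \ A) = elements in exactly one of A or B
A \ B = {2, 6, 12, 23, 25, 26}
B \ A = {7, 17, 19, 28, 29}
A △ B = {2, 6, 7, 12, 17, 19, 23, 25, 26, 28, 29}

A △ B = {2, 6, 7, 12, 17, 19, 23, 25, 26, 28, 29}


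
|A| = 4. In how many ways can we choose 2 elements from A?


C(n,k) = n! / (k!(n-k)!)
C(4,2) = 4! / (2!2!)
= 6

C(4,2) = 6


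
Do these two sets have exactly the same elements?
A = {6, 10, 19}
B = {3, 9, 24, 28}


Two sets are equal iff they have exactly the same elements.
A = {6, 10, 19}
B = {3, 9, 24, 28}
Differences: {3, 6, 9, 10, 19, 24, 28}
A ≠ B

No, A ≠ B


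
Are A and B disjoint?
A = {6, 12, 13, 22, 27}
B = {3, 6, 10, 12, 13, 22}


Disjoint means A ∩ B = ∅.
A ∩ B = {6, 12, 13, 22}
A ∩ B ≠ ∅, so A and B are NOT disjoint.

No, A and B are not disjoint (A ∩ B = {6, 12, 13, 22})


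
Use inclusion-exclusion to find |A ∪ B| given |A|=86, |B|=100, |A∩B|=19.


|A ∪ B| = |A| + |B| - |A ∩ B|
= 86 + 100 - 19
= 167

|A ∪ B| = 167


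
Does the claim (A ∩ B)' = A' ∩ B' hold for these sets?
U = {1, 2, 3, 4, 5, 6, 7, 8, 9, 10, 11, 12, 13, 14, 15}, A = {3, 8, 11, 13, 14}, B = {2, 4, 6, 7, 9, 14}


LHS: A ∩ B = {14}
(A ∩ B)' = U \ (A ∩ B) = {1, 2, 3, 4, 5, 6, 7, 8, 9, 10, 11, 12, 13, 15}
A' = {1, 2, 4, 5, 6, 7, 9, 10, 12, 15}, B' = {1, 3, 5, 8, 10, 11, 12, 13, 15}
Claimed RHS: A' ∩ B' = {1, 5, 10, 12, 15}
Identity is INVALID: LHS = {1, 2, 3, 4, 5, 6, 7, 8, 9, 10, 11, 12, 13, 15} but the RHS claimed here equals {1, 5, 10, 12, 15}. The correct form is (A ∩ B)' = A' ∪ B'.

Identity is invalid: (A ∩ B)' = {1, 2, 3, 4, 5, 6, 7, 8, 9, 10, 11, 12, 13, 15} but A' ∩ B' = {1, 5, 10, 12, 15}. The correct De Morgan law is (A ∩ B)' = A' ∪ B'.


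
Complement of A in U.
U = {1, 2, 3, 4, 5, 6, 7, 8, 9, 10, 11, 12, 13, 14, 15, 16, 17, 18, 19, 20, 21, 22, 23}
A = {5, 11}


Aᶜ = U \ A = elements in U but not in A
U = {1, 2, 3, 4, 5, 6, 7, 8, 9, 10, 11, 12, 13, 14, 15, 16, 17, 18, 19, 20, 21, 22, 23}
A = {5, 11}
Aᶜ = {1, 2, 3, 4, 6, 7, 8, 9, 10, 12, 13, 14, 15, 16, 17, 18, 19, 20, 21, 22, 23}

Aᶜ = {1, 2, 3, 4, 6, 7, 8, 9, 10, 12, 13, 14, 15, 16, 17, 18, 19, 20, 21, 22, 23}


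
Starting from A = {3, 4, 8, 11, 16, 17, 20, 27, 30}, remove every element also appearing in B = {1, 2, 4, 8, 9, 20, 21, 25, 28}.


A \ B = elements in A but not in B
A = {3, 4, 8, 11, 16, 17, 20, 27, 30}
B = {1, 2, 4, 8, 9, 20, 21, 25, 28}
Remove from A any elements in B
A \ B = {3, 11, 16, 17, 27, 30}

A \ B = {3, 11, 16, 17, 27, 30}


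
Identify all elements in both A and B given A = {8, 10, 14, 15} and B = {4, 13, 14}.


A = {8, 10, 14, 15}
B = {4, 13, 14}
Region: in both A and B
Elements: {14}

Elements in both A and B: {14}


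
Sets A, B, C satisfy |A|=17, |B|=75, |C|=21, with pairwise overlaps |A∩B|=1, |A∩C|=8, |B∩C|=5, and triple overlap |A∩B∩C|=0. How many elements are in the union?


|A∪B∪C| = |A|+|B|+|C| - |A∩B|-|A∩C|-|B∩C| + |A∩B∩C|
= 17+75+21 - 1-8-5 + 0
= 113 - 14 + 0
= 99

|A ∪ B ∪ C| = 99


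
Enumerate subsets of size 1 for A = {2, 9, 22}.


|A| = 3, so A has C(3,1) = 3 subsets of size 1.
Enumerate by choosing 1 elements from A at a time:
{2}, {9}, {22}

1-element subsets (3 total): {2}, {9}, {22}


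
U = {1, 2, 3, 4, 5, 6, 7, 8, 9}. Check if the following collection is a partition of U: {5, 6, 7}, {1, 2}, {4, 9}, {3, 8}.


A partition requires: (1) non-empty parts, (2) pairwise disjoint, (3) union = U
Parts: {5, 6, 7}, {1, 2}, {4, 9}, {3, 8}
Union of parts: {1, 2, 3, 4, 5, 6, 7, 8, 9}
U = {1, 2, 3, 4, 5, 6, 7, 8, 9}
All non-empty? True
Pairwise disjoint? True
Covers U? True

Yes, valid partition


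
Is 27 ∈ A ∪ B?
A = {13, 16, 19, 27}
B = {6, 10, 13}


A = {13, 16, 19, 27}, B = {6, 10, 13}
A ∪ B = all elements in A or B
A ∪ B = {6, 10, 13, 16, 19, 27}
Checking if 27 ∈ A ∪ B
27 is in A ∪ B → True

27 ∈ A ∪ B


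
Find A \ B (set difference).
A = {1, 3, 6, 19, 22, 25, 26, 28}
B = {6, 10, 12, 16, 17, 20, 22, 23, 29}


A \ B = elements in A but not in B
A = {1, 3, 6, 19, 22, 25, 26, 28}
B = {6, 10, 12, 16, 17, 20, 22, 23, 29}
Remove from A any elements in B
A \ B = {1, 3, 19, 25, 26, 28}

A \ B = {1, 3, 19, 25, 26, 28}


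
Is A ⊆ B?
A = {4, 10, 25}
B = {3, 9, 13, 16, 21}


A ⊆ B means every element of A is in B.
Elements in A not in B: {4, 10, 25}
So A ⊄ B.

No, A ⊄ B


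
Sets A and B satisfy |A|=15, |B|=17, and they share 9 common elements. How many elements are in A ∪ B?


|A ∪ B| = |A| + |B| - |A ∩ B|
= 15 + 17 - 9
= 23

|A ∪ B| = 23


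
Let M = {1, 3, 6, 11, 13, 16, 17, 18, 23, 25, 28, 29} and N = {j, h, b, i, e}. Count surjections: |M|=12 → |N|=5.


n = |M| = 12, k = |N| = 5. Surjections via inclusion-exclusion:
S(n,k) = Σ(-1)^i × C(k,i) × (k-i)^n, i=0 to k
i=0: (-1)^0×C(5,0)×5^12 = 244140625
i=1: (-1)^1×C(5,1)×4^12 = -83886080
i=2: (-1)^2×C(5,2)×3^12 = 5314410
i=3: (-1)^3×C(5,3)×2^12 = -40960
i=4: (-1)^4×C(5,4)×1^12 = 5
i=5: (-1)^5×C(5,5)×0^12 = 0
Total = 165528000

Number of surjections = 165528000


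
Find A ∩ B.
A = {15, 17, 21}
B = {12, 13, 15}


A ∩ B = elements in both A and B
A = {15, 17, 21}
B = {12, 13, 15}
A ∩ B = {15}

A ∩ B = {15}


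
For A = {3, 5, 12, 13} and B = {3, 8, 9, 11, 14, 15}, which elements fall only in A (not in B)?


A = {3, 5, 12, 13}
B = {3, 8, 9, 11, 14, 15}
Region: only in A (not in B)
Elements: {5, 12, 13}

Elements only in A (not in B): {5, 12, 13}


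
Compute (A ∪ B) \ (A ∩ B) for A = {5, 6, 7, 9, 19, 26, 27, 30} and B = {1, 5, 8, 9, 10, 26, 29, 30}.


A △ B = (A \ B) ∪ (B \ A) = elements in exactly one of A or B
A \ B = {6, 7, 19, 27}
B \ A = {1, 8, 10, 29}
A △ B = {1, 6, 7, 8, 10, 19, 27, 29}

A △ B = {1, 6, 7, 8, 10, 19, 27, 29}


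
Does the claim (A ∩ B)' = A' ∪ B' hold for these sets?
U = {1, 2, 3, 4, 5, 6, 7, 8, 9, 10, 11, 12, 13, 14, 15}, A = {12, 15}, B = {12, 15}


LHS: A ∩ B = {12, 15}
(A ∩ B)' = U \ (A ∩ B) = {1, 2, 3, 4, 5, 6, 7, 8, 9, 10, 11, 13, 14}
A' = {1, 2, 3, 4, 5, 6, 7, 8, 9, 10, 11, 13, 14}, B' = {1, 2, 3, 4, 5, 6, 7, 8, 9, 10, 11, 13, 14}
Claimed RHS: A' ∪ B' = {1, 2, 3, 4, 5, 6, 7, 8, 9, 10, 11, 13, 14}
Identity is VALID: LHS = RHS = {1, 2, 3, 4, 5, 6, 7, 8, 9, 10, 11, 13, 14} ✓

Identity is valid. (A ∩ B)' = A' ∪ B' = {1, 2, 3, 4, 5, 6, 7, 8, 9, 10, 11, 13, 14}


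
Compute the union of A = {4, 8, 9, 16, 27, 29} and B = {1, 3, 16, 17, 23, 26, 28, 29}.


A ∪ B = all elements in A or B (or both)
A = {4, 8, 9, 16, 27, 29}
B = {1, 3, 16, 17, 23, 26, 28, 29}
A ∪ B = {1, 3, 4, 8, 9, 16, 17, 23, 26, 27, 28, 29}

A ∪ B = {1, 3, 4, 8, 9, 16, 17, 23, 26, 27, 28, 29}


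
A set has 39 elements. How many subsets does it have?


Number of subsets = 2^n
= 2^39
= 549755813888

|P(A)| = 549755813888


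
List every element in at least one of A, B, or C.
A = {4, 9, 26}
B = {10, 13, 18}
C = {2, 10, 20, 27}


A ∪ B = {4, 9, 10, 13, 18, 26}
(A ∪ B) ∪ C = {2, 4, 9, 10, 13, 18, 20, 26, 27}

A ∪ B ∪ C = {2, 4, 9, 10, 13, 18, 20, 26, 27}


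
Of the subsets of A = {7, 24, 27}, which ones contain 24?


A subset of A contains 24 iff the remaining 2 elements form any subset of A \ {24}.
Count: 2^(n-1) = 2^2 = 4
Subsets containing 24: {24}, {7, 24}, {24, 27}, {7, 24, 27}

Subsets containing 24 (4 total): {24}, {7, 24}, {24, 27}, {7, 24, 27}


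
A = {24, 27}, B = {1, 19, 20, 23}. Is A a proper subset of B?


A ⊂ B requires: A ⊆ B AND A ≠ B.
A ⊆ B? No
A ⊄ B, so A is not a proper subset.

No, A is not a proper subset of B


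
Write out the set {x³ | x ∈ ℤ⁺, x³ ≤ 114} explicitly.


Checking each candidate:
Condition: positive perfect cubes ≤ 114
Result = {1, 8, 27, 64}

{1, 8, 27, 64}


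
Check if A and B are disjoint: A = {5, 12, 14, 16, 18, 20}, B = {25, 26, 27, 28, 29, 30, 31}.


Disjoint means A ∩ B = ∅.
A ∩ B = ∅
A ∩ B = ∅, so A and B are disjoint.

Yes, A and B are disjoint


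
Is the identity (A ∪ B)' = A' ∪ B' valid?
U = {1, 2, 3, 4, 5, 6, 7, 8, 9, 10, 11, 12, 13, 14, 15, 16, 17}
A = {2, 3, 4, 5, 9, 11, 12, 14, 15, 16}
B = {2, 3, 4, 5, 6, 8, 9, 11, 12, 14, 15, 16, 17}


LHS: A ∪ B = {2, 3, 4, 5, 6, 8, 9, 11, 12, 14, 15, 16, 17}
(A ∪ B)' = U \ (A ∪ B) = {1, 7, 10, 13}
A' = {1, 6, 7, 8, 10, 13, 17}, B' = {1, 7, 10, 13}
Claimed RHS: A' ∪ B' = {1, 6, 7, 8, 10, 13, 17}
Identity is INVALID: LHS = {1, 7, 10, 13} but the RHS claimed here equals {1, 6, 7, 8, 10, 13, 17}. The correct form is (A ∪ B)' = A' ∩ B'.

Identity is invalid: (A ∪ B)' = {1, 7, 10, 13} but A' ∪ B' = {1, 6, 7, 8, 10, 13, 17}. The correct De Morgan law is (A ∪ B)' = A' ∩ B'.


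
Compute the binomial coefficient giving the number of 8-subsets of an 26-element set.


C(n,k) = n! / (k!(n-k)!)
C(26,8) = 26! / (8!18!)
= 1562275

C(26,8) = 1562275


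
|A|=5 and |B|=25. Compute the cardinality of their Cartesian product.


|A × B| = |A| × |B|
= 5 × 25
= 125

|A × B| = 125


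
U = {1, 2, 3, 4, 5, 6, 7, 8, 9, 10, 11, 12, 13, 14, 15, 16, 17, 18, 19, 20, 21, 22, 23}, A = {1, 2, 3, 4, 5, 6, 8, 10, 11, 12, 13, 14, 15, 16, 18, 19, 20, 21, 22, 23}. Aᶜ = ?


Aᶜ = U \ A = elements in U but not in A
U = {1, 2, 3, 4, 5, 6, 7, 8, 9, 10, 11, 12, 13, 14, 15, 16, 17, 18, 19, 20, 21, 22, 23}
A = {1, 2, 3, 4, 5, 6, 8, 10, 11, 12, 13, 14, 15, 16, 18, 19, 20, 21, 22, 23}
Aᶜ = {7, 9, 17}

Aᶜ = {7, 9, 17}


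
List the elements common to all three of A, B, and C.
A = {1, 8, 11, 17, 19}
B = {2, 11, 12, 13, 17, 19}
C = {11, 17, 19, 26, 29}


A ∩ B = {11, 17, 19}
(A ∩ B) ∩ C = {11, 17, 19}

A ∩ B ∩ C = {11, 17, 19}


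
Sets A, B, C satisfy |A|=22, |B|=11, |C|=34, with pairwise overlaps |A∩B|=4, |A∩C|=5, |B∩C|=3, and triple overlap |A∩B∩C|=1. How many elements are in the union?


|A∪B∪C| = |A|+|B|+|C| - |A∩B|-|A∩C|-|B∩C| + |A∩B∩C|
= 22+11+34 - 4-5-3 + 1
= 67 - 12 + 1
= 56

|A ∪ B ∪ C| = 56


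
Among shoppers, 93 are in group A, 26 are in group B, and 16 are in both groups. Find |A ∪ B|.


|A ∪ B| = |A| + |B| - |A ∩ B|
= 93 + 26 - 16
= 103

|A ∪ B| = 103


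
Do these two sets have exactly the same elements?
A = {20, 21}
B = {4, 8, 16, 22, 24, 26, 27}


Two sets are equal iff they have exactly the same elements.
A = {20, 21}
B = {4, 8, 16, 22, 24, 26, 27}
Differences: {4, 8, 16, 20, 21, 22, 24, 26, 27}
A ≠ B

No, A ≠ B


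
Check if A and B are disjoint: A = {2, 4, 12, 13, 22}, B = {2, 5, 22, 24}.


Disjoint means A ∩ B = ∅.
A ∩ B = {2, 22}
A ∩ B ≠ ∅, so A and B are NOT disjoint.

No, A and B are not disjoint (A ∩ B = {2, 22})


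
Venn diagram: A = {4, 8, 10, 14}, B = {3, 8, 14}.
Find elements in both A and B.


A = {4, 8, 10, 14}
B = {3, 8, 14}
Region: in both A and B
Elements: {8, 14}

Elements in both A and B: {8, 14}


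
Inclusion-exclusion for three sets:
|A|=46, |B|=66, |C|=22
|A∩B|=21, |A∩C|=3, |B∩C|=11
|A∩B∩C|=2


|A∪B∪C| = |A|+|B|+|C| - |A∩B|-|A∩C|-|B∩C| + |A∩B∩C|
= 46+66+22 - 21-3-11 + 2
= 134 - 35 + 2
= 101

|A ∪ B ∪ C| = 101


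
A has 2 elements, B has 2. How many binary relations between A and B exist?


A relation from A to B is any subset of A × B.
|A × B| = 2 × 2 = 4
# relations = 2^|A × B| = 2^4 = 16

Number of relations = 16


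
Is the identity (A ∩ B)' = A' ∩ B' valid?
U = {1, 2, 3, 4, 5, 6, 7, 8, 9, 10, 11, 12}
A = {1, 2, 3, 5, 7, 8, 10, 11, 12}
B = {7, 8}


LHS: A ∩ B = {7, 8}
(A ∩ B)' = U \ (A ∩ B) = {1, 2, 3, 4, 5, 6, 9, 10, 11, 12}
A' = {4, 6, 9}, B' = {1, 2, 3, 4, 5, 6, 9, 10, 11, 12}
Claimed RHS: A' ∩ B' = {4, 6, 9}
Identity is INVALID: LHS = {1, 2, 3, 4, 5, 6, 9, 10, 11, 12} but the RHS claimed here equals {4, 6, 9}. The correct form is (A ∩ B)' = A' ∪ B'.

Identity is invalid: (A ∩ B)' = {1, 2, 3, 4, 5, 6, 9, 10, 11, 12} but A' ∩ B' = {4, 6, 9}. The correct De Morgan law is (A ∩ B)' = A' ∪ B'.


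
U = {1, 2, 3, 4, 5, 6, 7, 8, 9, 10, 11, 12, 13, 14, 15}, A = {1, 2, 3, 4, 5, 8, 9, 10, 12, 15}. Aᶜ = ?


Aᶜ = U \ A = elements in U but not in A
U = {1, 2, 3, 4, 5, 6, 7, 8, 9, 10, 11, 12, 13, 14, 15}
A = {1, 2, 3, 4, 5, 8, 9, 10, 12, 15}
Aᶜ = {6, 7, 11, 13, 14}

Aᶜ = {6, 7, 11, 13, 14}


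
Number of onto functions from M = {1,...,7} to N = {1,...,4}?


n = |M| = 7, k = |N| = 4. Surjections via inclusion-exclusion:
S(n,k) = Σ(-1)^i × C(k,i) × (k-i)^n, i=0 to k
i=0: (-1)^0×C(4,0)×4^7 = 16384
i=1: (-1)^1×C(4,1)×3^7 = -8748
i=2: (-1)^2×C(4,2)×2^7 = 768
i=3: (-1)^3×C(4,3)×1^7 = -4
i=4: (-1)^4×C(4,4)×0^7 = 0
Total = 8400

Number of surjections = 8400


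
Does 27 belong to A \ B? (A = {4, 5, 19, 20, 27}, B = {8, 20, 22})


A = {4, 5, 19, 20, 27}, B = {8, 20, 22}
A \ B = elements in A but not in B
A \ B = {4, 5, 19, 27}
Checking if 27 ∈ A \ B
27 is in A \ B → True

27 ∈ A \ B


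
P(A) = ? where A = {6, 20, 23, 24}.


|A| = 4, so |P(A)| = 2^4 = 16
Enumerate subsets by cardinality (0 to 4):
∅, {6}, {20}, {23}, {24}, {6, 20}, {6, 23}, {6, 24}, {20, 23}, {20, 24}, {23, 24}, {6, 20, 23}, {6, 20, 24}, {6, 23, 24}, {20, 23, 24}, {6, 20, 23, 24}

P(A) has 16 subsets: ∅, {6}, {20}, {23}, {24}, {6, 20}, {6, 23}, {6, 24}, {20, 23}, {20, 24}, {23, 24}, {6, 20, 23}, {6, 20, 24}, {6, 23, 24}, {20, 23, 24}, {6, 20, 23, 24}


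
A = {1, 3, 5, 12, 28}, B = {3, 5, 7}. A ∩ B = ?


A ∩ B = elements in both A and B
A = {1, 3, 5, 12, 28}
B = {3, 5, 7}
A ∩ B = {3, 5}

A ∩ B = {3, 5}


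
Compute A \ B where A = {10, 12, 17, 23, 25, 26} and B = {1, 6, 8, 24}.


A \ B = elements in A but not in B
A = {10, 12, 17, 23, 25, 26}
B = {1, 6, 8, 24}
Remove from A any elements in B
A \ B = {10, 12, 17, 23, 25, 26}

A \ B = {10, 12, 17, 23, 25, 26}


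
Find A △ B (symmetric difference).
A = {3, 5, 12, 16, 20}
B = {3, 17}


A △ B = (A \ B) ∪ (B \ A) = elements in exactly one of A or B
A \ B = {5, 12, 16, 20}
B \ A = {17}
A △ B = {5, 12, 16, 17, 20}

A △ B = {5, 12, 16, 17, 20}


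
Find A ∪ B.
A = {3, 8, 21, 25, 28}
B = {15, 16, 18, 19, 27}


A ∪ B = all elements in A or B (or both)
A = {3, 8, 21, 25, 28}
B = {15, 16, 18, 19, 27}
A ∪ B = {3, 8, 15, 16, 18, 19, 21, 25, 27, 28}

A ∪ B = {3, 8, 15, 16, 18, 19, 21, 25, 27, 28}


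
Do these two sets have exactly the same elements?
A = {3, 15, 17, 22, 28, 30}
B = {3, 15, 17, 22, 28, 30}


Two sets are equal iff they have exactly the same elements.
A = {3, 15, 17, 22, 28, 30}
B = {3, 15, 17, 22, 28, 30}
Same elements → A = B

Yes, A = B


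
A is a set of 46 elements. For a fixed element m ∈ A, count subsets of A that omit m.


Subsets of A avoiding m are subsets of A \ {m}, which has 45 elements.
Count = 2^(n-1) = 2^45
= 35184372088832

Number of subsets avoiding m = 35184372088832


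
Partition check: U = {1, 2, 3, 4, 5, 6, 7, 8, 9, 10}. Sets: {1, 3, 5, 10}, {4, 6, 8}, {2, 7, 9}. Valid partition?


A partition requires: (1) non-empty parts, (2) pairwise disjoint, (3) union = U
Parts: {1, 3, 5, 10}, {4, 6, 8}, {2, 7, 9}
Union of parts: {1, 2, 3, 4, 5, 6, 7, 8, 9, 10}
U = {1, 2, 3, 4, 5, 6, 7, 8, 9, 10}
All non-empty? True
Pairwise disjoint? True
Covers U? True

Yes, valid partition


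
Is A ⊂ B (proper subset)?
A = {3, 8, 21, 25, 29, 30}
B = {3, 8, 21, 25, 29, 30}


A ⊂ B requires: A ⊆ B AND A ≠ B.
A ⊆ B? Yes
A = B? Yes
A = B, so A is not a PROPER subset.

No, A is not a proper subset of B


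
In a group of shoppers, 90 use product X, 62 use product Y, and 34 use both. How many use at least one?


|A ∪ B| = |A| + |B| - |A ∩ B|
= 90 + 62 - 34
= 118

|A ∪ B| = 118


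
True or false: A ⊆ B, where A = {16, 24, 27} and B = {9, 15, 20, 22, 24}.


A ⊆ B means every element of A is in B.
Elements in A not in B: {16, 27}
So A ⊄ B.

No, A ⊄ B


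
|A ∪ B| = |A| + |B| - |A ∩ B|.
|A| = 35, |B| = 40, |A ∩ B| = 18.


|A ∪ B| = |A| + |B| - |A ∩ B|
= 35 + 40 - 18
= 57

|A ∪ B| = 57


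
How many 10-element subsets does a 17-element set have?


C(n,k) = n! / (k!(n-k)!)
C(17,10) = 17! / (10!7!)
= 19448

C(17,10) = 19448


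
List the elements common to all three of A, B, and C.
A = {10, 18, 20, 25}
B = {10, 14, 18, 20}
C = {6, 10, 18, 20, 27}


A ∩ B = {10, 18, 20}
(A ∩ B) ∩ C = {10, 18, 20}

A ∩ B ∩ C = {10, 18, 20}


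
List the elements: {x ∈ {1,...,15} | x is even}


Checking each candidate:
Condition: even numbers in {1,...,15}
Result = {2, 4, 6, 8, 10, 12, 14}

{2, 4, 6, 8, 10, 12, 14}


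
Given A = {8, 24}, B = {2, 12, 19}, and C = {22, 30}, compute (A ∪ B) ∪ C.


A ∪ B = {2, 8, 12, 19, 24}
(A ∪ B) ∪ C = {2, 8, 12, 19, 22, 24, 30}

A ∪ B ∪ C = {2, 8, 12, 19, 22, 24, 30}


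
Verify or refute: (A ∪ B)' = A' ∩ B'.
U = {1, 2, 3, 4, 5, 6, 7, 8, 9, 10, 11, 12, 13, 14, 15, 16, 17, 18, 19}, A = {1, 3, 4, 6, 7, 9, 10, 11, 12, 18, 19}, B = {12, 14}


LHS: A ∪ B = {1, 3, 4, 6, 7, 9, 10, 11, 12, 14, 18, 19}
(A ∪ B)' = U \ (A ∪ B) = {2, 5, 8, 13, 15, 16, 17}
A' = {2, 5, 8, 13, 14, 15, 16, 17}, B' = {1, 2, 3, 4, 5, 6, 7, 8, 9, 10, 11, 13, 15, 16, 17, 18, 19}
Claimed RHS: A' ∩ B' = {2, 5, 8, 13, 15, 16, 17}
Identity is VALID: LHS = RHS = {2, 5, 8, 13, 15, 16, 17} ✓

Identity is valid. (A ∪ B)' = A' ∩ B' = {2, 5, 8, 13, 15, 16, 17}


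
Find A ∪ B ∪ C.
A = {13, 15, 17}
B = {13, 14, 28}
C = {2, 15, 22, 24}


A ∪ B = {13, 14, 15, 17, 28}
(A ∪ B) ∪ C = {2, 13, 14, 15, 17, 22, 24, 28}

A ∪ B ∪ C = {2, 13, 14, 15, 17, 22, 24, 28}


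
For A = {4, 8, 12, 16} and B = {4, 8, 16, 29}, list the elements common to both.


A ∩ B = elements in both A and B
A = {4, 8, 12, 16}
B = {4, 8, 16, 29}
A ∩ B = {4, 8, 16}

A ∩ B = {4, 8, 16}


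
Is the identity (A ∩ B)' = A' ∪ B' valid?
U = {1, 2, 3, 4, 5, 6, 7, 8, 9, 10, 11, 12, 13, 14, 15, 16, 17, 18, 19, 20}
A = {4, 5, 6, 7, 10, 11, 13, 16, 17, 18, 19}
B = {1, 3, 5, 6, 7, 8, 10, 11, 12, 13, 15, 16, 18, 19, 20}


LHS: A ∩ B = {5, 6, 7, 10, 11, 13, 16, 18, 19}
(A ∩ B)' = U \ (A ∩ B) = {1, 2, 3, 4, 8, 9, 12, 14, 15, 17, 20}
A' = {1, 2, 3, 8, 9, 12, 14, 15, 20}, B' = {2, 4, 9, 14, 17}
Claimed RHS: A' ∪ B' = {1, 2, 3, 4, 8, 9, 12, 14, 15, 17, 20}
Identity is VALID: LHS = RHS = {1, 2, 3, 4, 8, 9, 12, 14, 15, 17, 20} ✓

Identity is valid. (A ∩ B)' = A' ∪ B' = {1, 2, 3, 4, 8, 9, 12, 14, 15, 17, 20}


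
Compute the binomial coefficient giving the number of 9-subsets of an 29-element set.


C(n,k) = n! / (k!(n-k)!)
C(29,9) = 29! / (9!20!)
= 10015005

C(29,9) = 10015005


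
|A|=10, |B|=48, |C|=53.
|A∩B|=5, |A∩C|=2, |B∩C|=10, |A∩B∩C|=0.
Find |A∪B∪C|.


|A∪B∪C| = |A|+|B|+|C| - |A∩B|-|A∩C|-|B∩C| + |A∩B∩C|
= 10+48+53 - 5-2-10 + 0
= 111 - 17 + 0
= 94

|A ∪ B ∪ C| = 94


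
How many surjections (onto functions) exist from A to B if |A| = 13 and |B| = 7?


n = |A| = 13, k = |B| = 7. Surjections via inclusion-exclusion:
S(n,k) = Σ(-1)^i × C(k,i) × (k-i)^n, i=0 to k
i=0: (-1)^0×C(7,0)×7^13 = 96889010407
i=1: (-1)^1×C(7,1)×6^13 = -91424858112
i=2: (-1)^2×C(7,2)×5^13 = 25634765625
i=3: (-1)^3×C(7,3)×4^13 = -2348810240
i=4: (-1)^4×C(7,4)×3^13 = 55801305
i=5: (-1)^5×C(7,5)×2^13 = -172032
i=6: (-1)^6×C(7,6)×1^13 = 7
i=7: (-1)^7×C(7,7)×0^13 = 0
Total = 28805736960

Number of surjections = 28805736960


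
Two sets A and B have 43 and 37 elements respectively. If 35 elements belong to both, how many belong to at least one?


|A ∪ B| = |A| + |B| - |A ∩ B|
= 43 + 37 - 35
= 45

|A ∪ B| = 45


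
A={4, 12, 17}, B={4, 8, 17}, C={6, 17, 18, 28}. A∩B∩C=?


A ∩ B = {4, 17}
(A ∩ B) ∩ C = {17}

A ∩ B ∩ C = {17}


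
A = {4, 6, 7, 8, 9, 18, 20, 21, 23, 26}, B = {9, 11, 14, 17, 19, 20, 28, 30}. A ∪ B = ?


A ∪ B = all elements in A or B (or both)
A = {4, 6, 7, 8, 9, 18, 20, 21, 23, 26}
B = {9, 11, 14, 17, 19, 20, 28, 30}
A ∪ B = {4, 6, 7, 8, 9, 11, 14, 17, 18, 19, 20, 21, 23, 26, 28, 30}

A ∪ B = {4, 6, 7, 8, 9, 11, 14, 17, 18, 19, 20, 21, 23, 26, 28, 30}


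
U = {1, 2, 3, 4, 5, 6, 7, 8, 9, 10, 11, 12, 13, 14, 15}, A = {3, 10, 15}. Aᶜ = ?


Aᶜ = U \ A = elements in U but not in A
U = {1, 2, 3, 4, 5, 6, 7, 8, 9, 10, 11, 12, 13, 14, 15}
A = {3, 10, 15}
Aᶜ = {1, 2, 4, 5, 6, 7, 8, 9, 11, 12, 13, 14}

Aᶜ = {1, 2, 4, 5, 6, 7, 8, 9, 11, 12, 13, 14}


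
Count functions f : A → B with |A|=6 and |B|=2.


Each of |A| = 6 inputs maps to any of |B| = 2 outputs.
# functions = |B|^|A| = 2^6
= 64

Number of functions = 64


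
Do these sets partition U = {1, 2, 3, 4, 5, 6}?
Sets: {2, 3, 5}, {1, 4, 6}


A partition requires: (1) non-empty parts, (2) pairwise disjoint, (3) union = U
Parts: {2, 3, 5}, {1, 4, 6}
Union of parts: {1, 2, 3, 4, 5, 6}
U = {1, 2, 3, 4, 5, 6}
All non-empty? True
Pairwise disjoint? True
Covers U? True

Yes, valid partition


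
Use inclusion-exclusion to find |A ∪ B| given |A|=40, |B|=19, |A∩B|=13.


|A ∪ B| = |A| + |B| - |A ∩ B|
= 40 + 19 - 13
= 46

|A ∪ B| = 46


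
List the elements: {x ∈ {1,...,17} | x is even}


Checking each candidate:
Condition: even numbers in {1,...,17}
Result = {2, 4, 6, 8, 10, 12, 14, 16}

{2, 4, 6, 8, 10, 12, 14, 16}


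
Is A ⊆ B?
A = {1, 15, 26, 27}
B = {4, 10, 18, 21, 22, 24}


A ⊆ B means every element of A is in B.
Elements in A not in B: {1, 15, 26, 27}
So A ⊄ B.

No, A ⊄ B


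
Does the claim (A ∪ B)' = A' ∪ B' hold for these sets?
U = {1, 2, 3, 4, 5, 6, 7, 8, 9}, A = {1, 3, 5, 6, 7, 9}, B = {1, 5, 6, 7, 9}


LHS: A ∪ B = {1, 3, 5, 6, 7, 9}
(A ∪ B)' = U \ (A ∪ B) = {2, 4, 8}
A' = {2, 4, 8}, B' = {2, 3, 4, 8}
Claimed RHS: A' ∪ B' = {2, 3, 4, 8}
Identity is INVALID: LHS = {2, 4, 8} but the RHS claimed here equals {2, 3, 4, 8}. The correct form is (A ∪ B)' = A' ∩ B'.

Identity is invalid: (A ∪ B)' = {2, 4, 8} but A' ∪ B' = {2, 3, 4, 8}. The correct De Morgan law is (A ∪ B)' = A' ∩ B'.


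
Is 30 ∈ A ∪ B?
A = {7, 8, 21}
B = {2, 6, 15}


A = {7, 8, 21}, B = {2, 6, 15}
A ∪ B = all elements in A or B
A ∪ B = {2, 6, 7, 8, 15, 21}
Checking if 30 ∈ A ∪ B
30 is not in A ∪ B → False

30 ∉ A ∪ B


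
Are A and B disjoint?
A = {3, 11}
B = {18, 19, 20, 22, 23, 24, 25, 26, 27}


Disjoint means A ∩ B = ∅.
A ∩ B = ∅
A ∩ B = ∅, so A and B are disjoint.

Yes, A and B are disjoint


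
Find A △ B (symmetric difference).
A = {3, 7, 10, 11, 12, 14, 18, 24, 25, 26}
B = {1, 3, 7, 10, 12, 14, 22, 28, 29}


A △ B = (A \ B) ∪ (B \ A) = elements in exactly one of A or B
A \ B = {11, 18, 24, 25, 26}
B \ A = {1, 22, 28, 29}
A △ B = {1, 11, 18, 22, 24, 25, 26, 28, 29}

A △ B = {1, 11, 18, 22, 24, 25, 26, 28, 29}


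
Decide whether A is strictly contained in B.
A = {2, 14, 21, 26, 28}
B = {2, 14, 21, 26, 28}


A ⊂ B requires: A ⊆ B AND A ≠ B.
A ⊆ B? Yes
A = B? Yes
A = B, so A is not a PROPER subset.

No, A is not a proper subset of B


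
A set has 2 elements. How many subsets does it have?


Number of subsets = 2^n
= 2^2
= 4

|P(A)| = 4


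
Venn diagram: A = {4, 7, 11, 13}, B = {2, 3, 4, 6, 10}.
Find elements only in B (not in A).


A = {4, 7, 11, 13}
B = {2, 3, 4, 6, 10}
Region: only in B (not in A)
Elements: {2, 3, 6, 10}

Elements only in B (not in A): {2, 3, 6, 10}


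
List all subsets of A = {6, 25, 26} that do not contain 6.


A subset of A that omits 6 is a subset of A \ {6}, so there are 2^(n-1) = 2^2 = 4 of them.
Subsets excluding 6: ∅, {25}, {26}, {25, 26}

Subsets excluding 6 (4 total): ∅, {25}, {26}, {25, 26}


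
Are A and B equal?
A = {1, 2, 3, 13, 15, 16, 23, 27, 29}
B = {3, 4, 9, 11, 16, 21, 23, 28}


Two sets are equal iff they have exactly the same elements.
A = {1, 2, 3, 13, 15, 16, 23, 27, 29}
B = {3, 4, 9, 11, 16, 21, 23, 28}
Differences: {1, 2, 4, 9, 11, 13, 15, 21, 27, 28, 29}
A ≠ B

No, A ≠ B


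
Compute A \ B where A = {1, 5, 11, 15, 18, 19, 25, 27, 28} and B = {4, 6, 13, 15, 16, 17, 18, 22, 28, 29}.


A \ B = elements in A but not in B
A = {1, 5, 11, 15, 18, 19, 25, 27, 28}
B = {4, 6, 13, 15, 16, 17, 18, 22, 28, 29}
Remove from A any elements in B
A \ B = {1, 5, 11, 19, 25, 27}

A \ B = {1, 5, 11, 19, 25, 27}


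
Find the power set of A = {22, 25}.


|A| = 2, so |P(A)| = 2^2 = 4
Enumerate subsets by cardinality (0 to 2):
∅, {22}, {25}, {22, 25}

P(A) has 4 subsets: ∅, {22}, {25}, {22, 25}


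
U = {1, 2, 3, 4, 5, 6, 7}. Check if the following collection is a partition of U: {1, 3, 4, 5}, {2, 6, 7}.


A partition requires: (1) non-empty parts, (2) pairwise disjoint, (3) union = U
Parts: {1, 3, 4, 5}, {2, 6, 7}
Union of parts: {1, 2, 3, 4, 5, 6, 7}
U = {1, 2, 3, 4, 5, 6, 7}
All non-empty? True
Pairwise disjoint? True
Covers U? True

Yes, valid partition


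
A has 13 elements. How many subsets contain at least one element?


Total subsets = 2^n = 2^13 = 8192
Non-empty subsets exclude the empty set: 2^n - 1
= 8192 - 1
= 8191

Number of non-empty subsets = 8191


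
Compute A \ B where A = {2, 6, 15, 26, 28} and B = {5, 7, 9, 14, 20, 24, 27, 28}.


A \ B = elements in A but not in B
A = {2, 6, 15, 26, 28}
B = {5, 7, 9, 14, 20, 24, 27, 28}
Remove from A any elements in B
A \ B = {2, 6, 15, 26}

A \ B = {2, 6, 15, 26}


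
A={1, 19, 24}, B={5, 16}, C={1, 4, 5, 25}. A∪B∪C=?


A ∪ B = {1, 5, 16, 19, 24}
(A ∪ B) ∪ C = {1, 4, 5, 16, 19, 24, 25}

A ∪ B ∪ C = {1, 4, 5, 16, 19, 24, 25}


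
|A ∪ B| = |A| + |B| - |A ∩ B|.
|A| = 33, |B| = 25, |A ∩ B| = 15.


|A ∪ B| = |A| + |B| - |A ∩ B|
= 33 + 25 - 15
= 43

|A ∪ B| = 43


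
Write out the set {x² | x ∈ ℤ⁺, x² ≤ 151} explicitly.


Checking each candidate:
Condition: positive perfect squares ≤ 151
Result = {1, 4, 9, 16, 25, 36, 49, 64, 81, 100, 121, 144}

{1, 4, 9, 16, 25, 36, 49, 64, 81, 100, 121, 144}


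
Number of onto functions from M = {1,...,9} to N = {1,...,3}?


n = |M| = 9, k = |N| = 3. Surjections via inclusion-exclusion:
S(n,k) = Σ(-1)^i × C(k,i) × (k-i)^n, i=0 to k
i=0: (-1)^0×C(3,0)×3^9 = 19683
i=1: (-1)^1×C(3,1)×2^9 = -1536
i=2: (-1)^2×C(3,2)×1^9 = 3
i=3: (-1)^3×C(3,3)×0^9 = 0
Total = 18150

Number of surjections = 18150


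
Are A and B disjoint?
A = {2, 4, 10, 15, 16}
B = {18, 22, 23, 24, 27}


Disjoint means A ∩ B = ∅.
A ∩ B = ∅
A ∩ B = ∅, so A and B are disjoint.

Yes, A and B are disjoint


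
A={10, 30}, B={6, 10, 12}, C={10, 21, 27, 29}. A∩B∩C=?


A ∩ B = {10}
(A ∩ B) ∩ C = {10}

A ∩ B ∩ C = {10}


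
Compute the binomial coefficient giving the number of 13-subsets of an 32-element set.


C(n,k) = n! / (k!(n-k)!)
C(32,13) = 32! / (13!19!)
= 347373600

C(32,13) = 347373600


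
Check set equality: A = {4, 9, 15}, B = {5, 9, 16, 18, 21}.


Two sets are equal iff they have exactly the same elements.
A = {4, 9, 15}
B = {5, 9, 16, 18, 21}
Differences: {4, 5, 15, 16, 18, 21}
A ≠ B

No, A ≠ B
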